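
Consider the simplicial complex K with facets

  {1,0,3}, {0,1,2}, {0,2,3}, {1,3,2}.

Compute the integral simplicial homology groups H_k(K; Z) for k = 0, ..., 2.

Order the vertices as 0 < 1 < 2 < 3. Listing each simplex with vertices in this order, K has dimension 2 with simplices:

  0-simplices (4): [0], [1], [2], [3]
  1-simplices (6): [0,1], [0,2], [0,3], [1,2], [1,3], [2,3]
  2-simplices (4): [0,1,2], [0,1,3], [0,2,3], [1,2,3]

so the chain groups are C_0 ≅ Z^4, C_1 ≅ Z^6, C_2 ≅ Z^4.

The boundary map ∂_1: C_1 → C_0 sends each edge [p,q] (with p < q) to q − p. For instance
  ∂[1,2] = [2] − [1].
This gives a 4×6 integer matrix of rank 3; reducing to Smith normal form yields diagonal entries (1,1,1).

The boundary map ∂_2: C_2 → C_1 sends each 2-simplex [p,q,r] to [q,r] − [p,r] + [p,q]. For instance
  ∂[0,1,3] = [1,3] − [0,3] + [0,1],
  ∂[0,2,3] = [2,3] − [0,3] + [0,2].
This gives a 6×4 integer matrix of rank 3; reducing to Smith normal form yields diagonal entries (1,1,1).

Reading off H_k = ker ∂_k / im ∂_{k+1}:

  H_0: rank C_0 − rank ∂_1 = 4 − 3 = 1, and the invariant factors of ∂_1 are all 1, so H_0 ≅ Z.
  H_1: rank ker ∂_1 − rank ∂_2 = (6 − 3) − 3 = 0, and the invariant factors of ∂_2 are all 1, so H_1 ≅ 0.
  H_2: rank ker ∂_2 − rank ∂_3 = (4 − 3) − 0 = 1, and there is no ∂_3, so H_2 ≅ Z.

(K is a triangulation of the 2-sphere S^2.)

H_0 ≅ Z,  H_1 = 0,  H_2 ≅ Z.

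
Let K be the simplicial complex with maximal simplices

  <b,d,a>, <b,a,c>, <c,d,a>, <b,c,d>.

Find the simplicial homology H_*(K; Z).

H_0 ≅ Z,  H_1 = 0,  H_2 ≅ Z.

Order the vertices as a < b < c < d. Listing each simplex with vertices in this order, K has dimension 2 with simplices:

  0-simplices (4): a, b, c, d
  1-simplices (6): ab, ac, ad, bc, bd, cd
  2-simplices (4): abc, abd, acd, bcd

so the chain groups are C_0 ≅ Z^4, C_1 ≅ Z^6, C_2 ≅ Z^4.

The boundary map ∂_1: C_1 → C_0 maps an edge to its endpoints' difference, ∂[p,q] = q − p. For instance
  ∂cd = d − c.
The resulting 4×6 matrix has rank 3, and its Smith normal form has invariant factors (1,1,1).

The boundary map ∂_2: C_2 → C_1 acts by ∂[p,q,r] = [q,r] − [p,r] + [p,q]. For instance
  ∂abc = bc − ac + ab,
  ∂bcd = cd − bd + bc.
The resulting 6×4 matrix has rank 3, and its Smith normal form has invariant factors (1,1,1).

Reading off H_k = ker ∂_k / im ∂_{k+1}:

  H_0: rank C_0 − rank ∂_1 = 4 − 3 = 1, and the invariant factors of ∂_1 are all 1, so H_0 ≅ Z.
  H_1: rank ker ∂_1 − rank ∂_2 = (6 − 3) − 3 = 0, and the invariant factors of ∂_2 are all 1, so H_1 ≅ 0.
  H_2: rank ker ∂_2 − rank ∂_3 = (4 − 3) − 0 = 1, and there is no ∂_3, so H_2 ≅ Z.

(K is a triangulation of the 2-sphere S^2.)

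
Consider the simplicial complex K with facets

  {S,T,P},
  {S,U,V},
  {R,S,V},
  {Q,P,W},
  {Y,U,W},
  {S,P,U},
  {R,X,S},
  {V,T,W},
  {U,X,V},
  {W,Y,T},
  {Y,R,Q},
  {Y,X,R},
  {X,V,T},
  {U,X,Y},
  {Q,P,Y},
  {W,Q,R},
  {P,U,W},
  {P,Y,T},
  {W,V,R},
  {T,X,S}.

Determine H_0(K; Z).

Fix the vertex order P < Q < R < S < T < U < V < W < X < Y and write every simplex with vertices in increasing order. Then dim K = 2 and the simplices of K are:

  0-simplices (10): P, Q, R, S, T, U, V, W, X, Y
  1-simplices (30): PQ, PS, PT, PU, PW, PY, QR, QW, QY, RS, RV, RW, RX, RY, ST, SU, SV, SX, TV, TW, TX, TY, UV, UW, UX, UY, VW, VX, WY, XY
  2-simplices (20): PQW, PQY, PST, PSU, PTY, PUW, QRW, QRY, RSV, RSX, RVW, RXY, STX, SUV, TVW, TVX, TWY, UVX, UWY, UXY

so the chain groups are C_0 ≅ Z^10, C_1 ≅ Z^30, C_2 ≅ Z^20.

∂_1: C_1 → C_0 maps an edge to its endpoints' difference, ∂[p,q] = q − p.
The 10×30 boundary matrix has rank 9 and Smith normal form diag(1,1,1,1,1,1,1,1,1).

The boundary map ∂_2: C_2 → C_1 sends each 2-simplex [p,q,r] to [q,r] − [p,r] + [p,q]. For instance
  ∂RSV = SV − RV + RS,
  ∂UWY = WY − UY + UW.
This gives a 30×20 integer matrix of rank 20; reducing to Smith normal form yields diagonal entries (1,1,1,1,1,1,1,1,1,1,1,1,1,1,1,1,1,1,1,2).

Reading off H_k = ker ∂_k / im ∂_{k+1}:

  H_0: rank C_0 − rank ∂_1 = 10 − 9 = 1, and the invariant factors of ∂_1 are all 1, so H_0 ≅ Z.

H_0 ≅ Z.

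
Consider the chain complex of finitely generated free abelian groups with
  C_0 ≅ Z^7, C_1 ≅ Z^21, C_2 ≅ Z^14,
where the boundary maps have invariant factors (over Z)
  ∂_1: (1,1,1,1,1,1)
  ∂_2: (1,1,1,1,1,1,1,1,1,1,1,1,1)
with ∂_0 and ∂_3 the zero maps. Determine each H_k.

H_0 = Z,  H_1 = Z^2,  H_2 = Z.

H_0: b_0 = 7 − 0 − 6 = 1; torsion from ∂_1 factors > 1: none. So H_0 = Z.
H_1: b_1 = 21 − 6 − 13 = 2; torsion from ∂_2 factors > 1: none. So H_1 = Z^2.
H_2: b_2 = 14 − 13 − 0 = 1; torsion from ∂_3 factors > 1: none. So H_2 = Z.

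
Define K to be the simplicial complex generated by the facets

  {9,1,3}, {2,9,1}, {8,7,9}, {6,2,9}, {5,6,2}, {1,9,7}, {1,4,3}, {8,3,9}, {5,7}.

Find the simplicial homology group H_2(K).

H_2 ≅ 0.

Take the total order 1 < 2 < 3 < 4 < 5 < 6 < 7 < 8 < 9 on the vertex set. Then K (dimension 2) consists of the simplices:

  0-simplices (9): [1], [2], [3], [4], [5], [6], [7], [8], [9]
  1-simplices (17): [1,2], [1,3], [1,4], [1,7], [1,9], [2,5], [2,6], [2,9], [3,4], [3,8], [3,9], [5,6], [5,7], [6,9], [7,8], [7,9], [8,9]
  2-simplices (8): [1,2,9], [1,3,4], [1,3,9], [1,7,9], [2,5,6], [2,6,9], [3,8,9], [7,8,9]

so the chain groups are C_0 ≅ Z^9, C_1 ≅ Z^17, C_2 ≅ Z^8.

The boundary map ∂_1: C_1 → C_0 sends each edge [p,q] (with p < q) to q − p. For instance
  ∂[2,6] = [6] − [2].
This gives a 9×17 integer matrix of rank 8; reducing to Smith normal form yields diagonal entries (1,1,1,1,1,1,1,1).

The boundary map ∂_2: C_2 → C_1 sends each 2-simplex [p,q,r] to [q,r] − [p,r] + [p,q]. For instance
  ∂[2,6,9] = [6,9] − [2,9] + [2,6],
  ∂[3,8,9] = [8,9] − [3,9] + [3,8].
The 17×8 boundary matrix has rank 8 and Smith normal form diag(1,1,1,1,1,1,1,1).

Reading off H_k = ker ∂_k / im ∂_{k+1}:

  H_2: rank ker ∂_2 − rank ∂_3 = (8 − 8) − 0 = 0, and there is no ∂_3, so H_2 ≅ 0.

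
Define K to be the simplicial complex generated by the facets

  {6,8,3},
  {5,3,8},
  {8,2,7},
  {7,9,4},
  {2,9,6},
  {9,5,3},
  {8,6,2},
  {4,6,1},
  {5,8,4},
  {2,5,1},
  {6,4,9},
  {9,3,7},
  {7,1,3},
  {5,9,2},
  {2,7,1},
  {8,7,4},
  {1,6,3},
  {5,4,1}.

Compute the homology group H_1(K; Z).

Take the total order 1 < 2 < 3 < 4 < 5 < 6 < 7 < 8 < 9 on the vertex set. Then K (dimension 2) consists of the simplices:

  0-simplices (9): [1], [2], [3], [4], [5], [6], [7], [8], [9]
  1-simplices (27): (27 of them)
  2-simplices (18): [1,2,5], [1,2,7], [1,3,6], [1,3,7], [1,4,5], [1,4,6], [2,5,9], [2,6,8], [2,6,9], [2,7,8], [3,5,8], [3,5,9], [3,6,8], [3,7,9], [4,5,8], [4,6,9], [4,7,8], [4,7,9]

Hence C_0 ≅ Z^9, C_1 ≅ Z^27, C_2 ≅ Z^18.

∂_1: C_1 → C_0 is given by ∂[p,q] = [q] − [p]. For instance
  ∂[3,5] = [5] − [3].
As a 9×27 matrix over Z this has rank 8, with invariant factors (1,1,1,1,1,1,1,1).

Boundary ∂_2: C_2 → C_1 acts by ∂[p,q,r] = [q,r] − [p,r] + [p,q]. For instance
  ∂[3,6,8] = [6,8] − [3,8] + [3,6],
  ∂[1,4,5] = [4,5] − [1,5] + [1,4].
This gives a 27×18 integer matrix of rank 17; reducing to Smith normal form yields diagonal entries (1,1,1,1,1,1,1,1,1,1,1,1,1,1,1,1,1).

Reading off H_k = ker ∂_k / im ∂_{k+1}:

  H_1: rank ker ∂_1 − rank ∂_2 = (27 − 8) − 17 = 2, and the invariant factors of ∂_2 are all 1, so H_1 ≅ Z^2.

H_1 ≅ Z^2.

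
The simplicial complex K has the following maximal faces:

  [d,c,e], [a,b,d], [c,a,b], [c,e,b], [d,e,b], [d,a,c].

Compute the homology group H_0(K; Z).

Fix the vertex order a < b < c < d < e and write every simplex with vertices in increasing order. Then dim K = 2 and the simplices of K are:

  0-simplices (5): a, b, c, d, e
  1-simplices (9): ab, ac, ad, bc, bd, be, cd, ce, de
  2-simplices (6): abc, abd, acd, bce, bde, cde

Hence C_0 ≅ Z^5, C_1 ≅ Z^9, C_2 ≅ Z^6.

∂_1: C_1 → C_0 maps an edge to its endpoints' difference, ∂[p,q] = q − p. For instance
  ∂ac = c − a.
This gives a 5×9 integer matrix of rank 4; reducing to Smith normal form yields diagonal entries (1,1,1,1).

∂_2: C_2 → C_1 acts by ∂[p,q,r] = [q,r] − [p,r] + [p,q]. For instance
  ∂acd = cd − ad + ac,
  ∂bce = ce − be + bc.
This gives a 9×6 integer matrix of rank 5; reducing to Smith normal form yields diagonal entries (1,1,1,1,1).

Reading off H_k = ker ∂_k / im ∂_{k+1}:

  H_0: rank C_0 − rank ∂_1 = 5 − 4 = 1, and the invariant factors of ∂_1 are all 1, so H_0 = Z.

(K is a triangulation of the 2-sphere S^2.)

H_0 = Z.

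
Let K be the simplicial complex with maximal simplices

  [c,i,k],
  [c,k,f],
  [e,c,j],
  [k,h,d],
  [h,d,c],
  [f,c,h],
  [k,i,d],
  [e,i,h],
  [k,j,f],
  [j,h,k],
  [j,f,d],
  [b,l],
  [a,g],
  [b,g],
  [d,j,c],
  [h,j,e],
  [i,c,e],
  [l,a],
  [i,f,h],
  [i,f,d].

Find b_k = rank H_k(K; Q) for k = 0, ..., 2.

K has 12 vertices, 28 edges, 16 triangles.
rank ∂_0 = 0, rank ∂_1 = 10 ⇒ b_0 = 12 − 0 − 10 = 2; all invariant factors of ∂_1 are 1 so no torsion. So H_0 = Z^2.
rank ∂_1 = 10, rank ∂_2 = 15 ⇒ b_1 = 28 − 10 − 15 = 3; all invariant factors of ∂_2 are 1 so no torsion. So H_1 = Z^3.
rank ∂_2 = 15, rank ∂_3 = 0 ⇒ b_2 = 16 − 15 − 0 = 1. So H_2 = Z.

b_0 = 2, b_1 = 3, b_2 = 1.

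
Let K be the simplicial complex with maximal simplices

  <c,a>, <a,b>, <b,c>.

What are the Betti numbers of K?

b_0 = 1, b_1 = 1.

Fix the vertex order a < b < c and write every simplex with vertices in increasing order. Then dim K = 1 and the simplices of K are:

  0-simplices (3): a, b, c
  1-simplices (3): ab, ac, bc

so the chain groups are C_0 ≅ Z^3, C_1 ≅ Z^3.

∂_1: C_1 → C_0 is given by ∂[p,q] = [q] − [p]. For instance
  ∂bc = c − b.
As a 3×3 matrix over Z this has rank 2, with invariant factors (1,1).

Now H_k = ker ∂_k / im ∂_{k+1}, so:

  H_0: rank C_0 − rank ∂_1 = 3 − 2 = 1, and the invariant factors of ∂_1 are all 1, so H_0 = Z.
  H_1: rank ker ∂_1 − rank ∂_2 = (3 − 2) − 0 = 1, and there is no ∂_2, so H_1 = Z.

Hence the Betti numbers are b_0 = 1, b_1 = 1.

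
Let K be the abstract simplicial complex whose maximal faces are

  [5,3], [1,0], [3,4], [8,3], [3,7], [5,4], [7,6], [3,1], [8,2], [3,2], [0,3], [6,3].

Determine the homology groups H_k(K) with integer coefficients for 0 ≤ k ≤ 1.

H_0 ≅ Z,  H_1 ≅ Z^4.

We work with the vertex ordering 0 < 1 < 2 < 3 < 4 < 5 < 6 < 7 < 8. The simplices of K, each written with vertices in increasing order, are:

  0-simplices (9): [0], [1], [2], [3], [4], [5], [6], [7], [8]
  1-simplices (12): [0,1], [0,3], [1,3], [2,3], [2,8], [3,4], [3,5], [3,6], [3,7], [3,8], [4,5], [6,7]

so the chain groups are C_0 ≅ Z^9, C_1 ≅ Z^12.

The boundary map ∂_1: C_1 → C_0 is given by ∂[p,q] = [q] − [p]. For instance
  ∂[2,8] = [8] − [2].
The resulting 9×12 matrix has rank 8, and its Smith normal form has invariant factors (1,1,1,1,1,1,1,1).

Computing H_k = (kernel of ∂_k) / (image of ∂_{k+1}):

  H_0: rank C_0 − rank ∂_1 = 9 − 8 = 1, and the invariant factors of ∂_1 are all 1, so H_0 = Z.
  H_1: rank ker ∂_1 − rank ∂_2 = (12 − 8) − 0 = 4, and there is no ∂_2, so H_1 = Z^4.

As a check, the Euler characteristic is 9 − 12 = -3, which agrees with 1 − 4 = -3.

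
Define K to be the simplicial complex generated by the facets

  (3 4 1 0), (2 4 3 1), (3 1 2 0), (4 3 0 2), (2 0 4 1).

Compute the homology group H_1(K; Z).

We work with the vertex ordering 0 < 1 < 2 < 3 < 4. The simplices of K, each written with vertices in increasing order, are:

  0-simplices (5): [0], [1], [2], [3], [4]
  1-simplices (10): [0,1], [0,2], [0,3], [0,4], [1,2], [1,3], [1,4], [2,3], [2,4], [3,4]
  2-simplices (10): [0,1,2], [0,1,3], [0,1,4], [0,2,3], [0,2,4], [0,3,4], [1,2,3], [1,2,4], [1,3,4], [2,3,4]
  3-simplices (5): [0,1,2,3], [0,1,2,4], [0,1,3,4], [0,2,3,4], [1,2,3,4]

giving chain groups C_0 ≅ Z^5, C_1 ≅ Z^10, C_2 ≅ Z^10, C_3 ≅ Z^5.

∂_1: C_1 → C_0 maps an edge to its endpoints' difference, ∂[p,q] = q − p. For instance
  ∂[0,2] = [2] − [0].
The 5×10 boundary matrix has rank 4 and Smith normal form diag(1,1,1,1).

The boundary map ∂_2: C_2 → C_1 maps a triangle to the signed sum of its edges. For instance
  ∂[0,1,4] = [1,4] − [0,4] + [0,1],
  ∂[0,1,3] = [1,3] − [0,3] + [0,1].
As a 10×10 matrix over Z this has rank 6, with invariant factors (1,1,1,1,1,1).

The boundary map ∂_3: C_3 → C_2 sends each 3-simplex σ to the alternating sum Σ_i (−1)^i (σ with its i-th vertex removed). For instance
  ∂[0,1,2,4] = [1,2,4] − [0,2,4] + [0,1,4] − [0,1,2],
  ∂[0,2,3,4] = [2,3,4] − [0,3,4] + [0,2,4] − [0,2,3].
The 10×5 boundary matrix has rank 4 and Smith normal form diag(1,1,1,1).

From H_k ≅ ker(∂_k) / im(∂_{k+1}) we obtain:

  H_1: rank ker ∂_1 − rank ∂_2 = (10 − 4) − 6 = 0, and the invariant factors of ∂_2 are all 1, so H_1 ≅ 0.

H_1 = 0.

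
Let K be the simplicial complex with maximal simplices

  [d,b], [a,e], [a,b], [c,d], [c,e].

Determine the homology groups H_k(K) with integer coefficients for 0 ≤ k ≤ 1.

H_0 = Z,  H_1 = Z.

Order the vertices as a < b < c < d < e. Listing each simplex with vertices in this order, K has dimension 1 with simplices:

  0-simplices (5): a, b, c, d, e
  1-simplices (5): ab, ae, bd, cd, ce

giving chain groups C_0 ≅ Z^5, C_1 ≅ Z^5.

Boundary ∂_1: C_1 → C_0 sends each edge [p,q] (with p < q) to q − p.
The resulting 5×5 matrix has rank 4, and its Smith normal form has invariant factors (1,1,1,1).

Now H_k = ker ∂_k / im ∂_{k+1}, so:

  H_0: rank C_0 − rank ∂_1 = 5 − 4 = 1, and the invariant factors of ∂_1 are all 1, so H_0 ≅ Z.
  H_1: rank ker ∂_1 − rank ∂_2 = (5 − 4) − 0 = 1, and there is no ∂_2, so H_1 ≅ Z.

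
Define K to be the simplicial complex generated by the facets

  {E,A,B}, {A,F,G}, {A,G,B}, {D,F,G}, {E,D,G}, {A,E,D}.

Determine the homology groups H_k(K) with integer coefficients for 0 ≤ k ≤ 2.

H_0 ≅ Z,  H_1 ≅ Z,  H_2 = 0.

Take the total order A < B < D < E < F < G on the vertex set. Then K (dimension 2) consists of the simplices:

  0-simplices (6): A, B, D, E, F, G
  1-simplices (12): AB, AD, AE, AF, AG, BE, BG, DE, DF, DG, EG, FG
  2-simplices (6): ABE, ABG, ADE, AFG, DEG, DFG

Hence C_0 ≅ Z^6, C_1 ≅ Z^12, C_2 ≅ Z^6.

∂_1: C_1 → C_0 maps an edge to its endpoints' difference, ∂[p,q] = q − p. For instance
  ∂BE = E − B.
As a 6×12 matrix over Z this has rank 5, with invariant factors (1,1,1,1,1).

∂_2: C_2 → C_1 sends each 2-simplex [p,q,r] to [q,r] − [p,r] + [p,q]. For instance
  ∂DFG = FG − DG + DF,
  ∂ADE = DE − AE + AD.
The resulting 12×6 matrix has rank 6, and its Smith normal form has invariant factors (1,1,1,1,1,1).

From H_k ≅ ker(∂_k) / im(∂_{k+1}) we obtain:

  H_0: rank C_0 − rank ∂_1 = 6 − 5 = 1, and the invariant factors of ∂_1 are all 1, so H_0 = Z.
  H_1: rank ker ∂_1 − rank ∂_2 = (12 − 5) − 6 = 1, and the invariant factors of ∂_2 are all 1, so H_1 = Z.
  H_2: rank ker ∂_2 − rank ∂_3 = (6 − 6) − 0 = 0, and there is no ∂_3, so H_2 = 0.

(K is a triangulation of the cylinder S^1 x I.)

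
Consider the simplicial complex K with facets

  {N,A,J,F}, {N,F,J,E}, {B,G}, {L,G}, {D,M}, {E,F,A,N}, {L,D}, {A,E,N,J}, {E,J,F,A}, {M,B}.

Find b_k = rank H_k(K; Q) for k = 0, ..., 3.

Take the total order A < B < D < E < F < G < J < L < M < N on the vertex set. Then K (dimension 3) consists of the simplices:

  0-simplices (10): A, B, D, E, F, G, J, L, M, N
  1-simplices (15): AE, AF, AJ, AN, BG, BM, DL, DM, EF, EJ, EN, FJ, FN, GL, JN
  2-simplices (10): AEF, AEJ, AEN, AFJ, AFN, AJN, EFJ, EFN, EJN, FJN
  3-simplices (5): AEFJ, AEFN, AEJN, AFJN, EFJN

giving chain groups C_0 ≅ Z^10, C_1 ≅ Z^15, C_2 ≅ Z^10, C_3 ≅ Z^5.

∂_1: C_1 → C_0 sends each edge [p,q] (with p < q) to q − p.
This gives a 10×15 integer matrix of rank 8; reducing to Smith normal form yields diagonal entries (1,1,1,1,1,1,1,1).

Boundary ∂_2: C_2 → C_1 acts by ∂[p,q,r] = [q,r] − [p,r] + [p,q]. For instance
  ∂EJN = JN − EN + EJ,
  ∂AFN = FN − AN + AF.
As a 15×10 matrix over Z this has rank 6, with invariant factors (1,1,1,1,1,1).

Boundary ∂_3: C_3 → C_2 sends each 3-simplex σ to the alternating sum Σ_i (−1)^i (σ with its i-th vertex removed). For instance
  ∂AEJN = EJN − AJN + AEN − AEJ,
  ∂AEFN = EFN − AFN + AEN − AEF.
This gives a 10×5 integer matrix of rank 4; reducing to Smith normal form yields diagonal entries (1,1,1,1).

From H_k ≅ ker(∂_k) / im(∂_{k+1}) we obtain:

  H_0: rank C_0 − rank ∂_1 = 10 − 8 = 2, and the invariant factors of ∂_1 are all 1, so H_0 ≅ Z^2.
  H_1: rank ker ∂_1 − rank ∂_2 = (15 − 8) − 6 = 1, and the invariant factors of ∂_2 are all 1, so H_1 ≅ Z.
  H_2: rank ker ∂_2 − rank ∂_3 = (10 − 6) − 4 = 0, and the invariant factors of ∂_3 are all 1, so H_2 ≅ 0.
  H_3: rank ker ∂_3 − rank ∂_4 = (5 − 4) − 0 = 1, and there is no ∂_4, so H_3 ≅ Z.

As a check, the Euler characteristic is 10 − 15 + 10 − 5 = 0, which agrees with 2 − 1 + 0 − 1 = 0.

Hence the Betti numbers are b_0 = 2, b_1 = 1, b_2 = 0, b_3 = 1.

b_0 = 2, b_1 = 1, b_2 = 0, b_3 = 1.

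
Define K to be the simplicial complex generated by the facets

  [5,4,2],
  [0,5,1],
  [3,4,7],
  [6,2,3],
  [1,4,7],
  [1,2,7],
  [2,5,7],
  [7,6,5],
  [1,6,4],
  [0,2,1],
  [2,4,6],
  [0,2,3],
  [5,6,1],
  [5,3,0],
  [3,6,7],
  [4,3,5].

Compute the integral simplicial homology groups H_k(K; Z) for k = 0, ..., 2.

H_0 = Z,  H_1 = Z^2,  H_2 = Z.

K has 8 vertices, 24 edges, 16 triangles.
rank ∂_0 = 0, rank ∂_1 = 7 ⇒ b_0 = 8 − 0 − 7 = 1; all invariant factors of ∂_1 are 1 so no torsion. So H_0 = Z.
rank ∂_1 = 7, rank ∂_2 = 15 ⇒ b_1 = 24 − 7 − 15 = 2; all invariant factors of ∂_2 are 1 so no torsion. So H_1 = Z^2.
rank ∂_2 = 15, rank ∂_3 = 0 ⇒ b_2 = 16 − 15 − 0 = 1. So H_2 = Z.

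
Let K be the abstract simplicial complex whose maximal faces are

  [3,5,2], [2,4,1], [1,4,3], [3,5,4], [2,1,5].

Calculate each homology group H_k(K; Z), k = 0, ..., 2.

H_0 = Z,  H_1 = Z,  H_2 = 0.

Order the vertices as 1 < 2 < 3 < 4 < 5. Listing each simplex with vertices in this order, K has dimension 2 with simplices:

  0-simplices (5): [1], [2], [3], [4], [5]
  1-simplices (10): [1,2], [1,3], [1,4], [1,5], [2,3], [2,4], [2,5], [3,4], [3,5], [4,5]
  2-simplices (5): [1,2,4], [1,2,5], [1,3,4], [2,3,5], [3,4,5]

giving chain groups C_0 ≅ Z^5, C_1 ≅ Z^10, C_2 ≅ Z^5.

∂_1: C_1 → C_0 sends each edge [p,q] (with p < q) to q − p.
The resulting 5×10 matrix has rank 4, and its Smith normal form has invariant factors (1,1,1,1).

∂_2: C_2 → C_1 acts by ∂[p,q,r] = [q,r] − [p,r] + [p,q]. For instance
  ∂[1,2,5] = [2,5] − [1,5] + [1,2],
  ∂[3,4,5] = [4,5] − [3,5] + [3,4].
The resulting 10×5 matrix has rank 5, and its Smith normal form has invariant factors (1,1,1,1,1).

Reading off H_k = ker ∂_k / im ∂_{k+1}:

  H_0: rank C_0 − rank ∂_1 = 5 − 4 = 1, and the invariant factors of ∂_1 are all 1, so H_0 = Z.
  H_1: rank ker ∂_1 − rank ∂_2 = (10 − 4) − 5 = 1, and the invariant factors of ∂_2 are all 1, so H_1 = Z.
  H_2: rank ker ∂_2 − rank ∂_3 = (5 − 5) − 0 = 0, and there is no ∂_3, so H_2 = 0.

As a check, the Euler characteristic is 5 − 10 + 5 = 0, which agrees with 1 − 1 + 0 = 0.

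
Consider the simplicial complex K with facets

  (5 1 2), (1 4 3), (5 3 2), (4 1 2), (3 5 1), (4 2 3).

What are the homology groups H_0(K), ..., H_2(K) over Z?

H_0 = Z,  H_1 = 0,  H_2 = Z.

Fix the vertex order 1 < 2 < 3 < 4 < 5 and write every simplex with vertices in increasing order. Then dim K = 2 and the simplices of K are:

  0-simplices (5): [1], [2], [3], [4], [5]
  1-simplices (9): [1,2], [1,3], [1,4], [1,5], [2,3], [2,4], [2,5], [3,4], [3,5]
  2-simplices (6): [1,2,4], [1,2,5], [1,3,4], [1,3,5], [2,3,4], [2,3,5]

so the chain groups are C_0 ≅ Z^5, C_1 ≅ Z^9, C_2 ≅ Z^6.

Boundary ∂_1: C_1 → C_0 maps an edge to its endpoints' difference, ∂[p,q] = q − p. For instance
  ∂[2,4] = [4] − [2].
This gives a 5×9 integer matrix of rank 4; reducing to Smith normal form yields diagonal entries (1,1,1,1).

The boundary map ∂_2: C_2 → C_1 acts by ∂[p,q,r] = [q,r] − [p,r] + [p,q]. For instance
  ∂[2,3,4] = [3,4] − [2,4] + [2,3],
  ∂[2,3,5] = [3,5] − [2,5] + [2,3].
The resulting 9×6 matrix has rank 5, and its Smith normal form has invariant factors (1,1,1,1,1).

From H_k ≅ ker(∂_k) / im(∂_{k+1}) we obtain:

  H_0: rank C_0 − rank ∂_1 = 5 − 4 = 1, and the invariant factors of ∂_1 are all 1, so H_0 = Z.
  H_1: rank ker ∂_1 − rank ∂_2 = (9 − 4) − 5 = 0, and the invariant factors of ∂_2 are all 1, so H_1 = 0.
  H_2: rank ker ∂_2 − rank ∂_3 = (6 − 5) − 0 = 1, and there is no ∂_3, so H_2 = Z.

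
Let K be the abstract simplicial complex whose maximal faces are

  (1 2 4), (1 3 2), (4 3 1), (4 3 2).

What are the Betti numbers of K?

We work with the vertex ordering 1 < 2 < 3 < 4. The simplices of K, each written with vertices in increasing order, are:

  0-simplices (4): [1], [2], [3], [4]
  1-simplices (6): [1,2], [1,3], [1,4], [2,3], [2,4], [3,4]
  2-simplices (4): [1,2,3], [1,2,4], [1,3,4], [2,3,4]

Hence C_0 ≅ Z^4, C_1 ≅ Z^6, C_2 ≅ Z^4.

The boundary map ∂_1: C_1 → C_0 maps an edge to its endpoints' difference, ∂[p,q] = q − p.
The resulting 4×6 matrix has rank 3, and its Smith normal form has invariant factors (1,1,1).

Boundary ∂_2: C_2 → C_1 sends each 2-simplex [p,q,r] to [q,r] − [p,r] + [p,q]. For instance
  ∂[1,3,4] = [3,4] − [1,4] + [1,3],
  ∂[1,2,3] = [2,3] − [1,3] + [1,2].
The resulting 6×4 matrix has rank 3, and its Smith normal form has invariant factors (1,1,1).

Computing H_k = (kernel of ∂_k) / (image of ∂_{k+1}):

  H_0: rank C_0 − rank ∂_1 = 4 − 3 = 1, and the invariant factors of ∂_1 are all 1, so H_0 ≅ Z.
  H_1: rank ker ∂_1 − rank ∂_2 = (6 − 3) − 3 = 0, and the invariant factors of ∂_2 are all 1, so H_1 ≅ 0.
  H_2: rank ker ∂_2 − rank ∂_3 = (4 − 3) − 0 = 1, and there is no ∂_3, so H_2 ≅ Z.

Hence the Betti numbers are b_0 = 1, b_1 = 0, b_2 = 1.

b_0 = 1, b_1 = 0, b_2 = 1.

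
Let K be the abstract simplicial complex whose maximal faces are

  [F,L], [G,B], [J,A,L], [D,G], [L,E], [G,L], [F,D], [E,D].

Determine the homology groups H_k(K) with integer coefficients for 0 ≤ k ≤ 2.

We work with the vertex ordering A < B < D < E < F < G < J < L. The simplices of K, each written with vertices in increasing order, are:

  0-simplices (8): A, B, D, E, F, G, J, L
  1-simplices (10): AJ, AL, BG, DE, DF, DG, EL, FL, GL, JL
  2-simplices (1): AJL

giving chain groups C_0 ≅ Z^8, C_1 ≅ Z^10, C_2 ≅ Z^1.

The boundary map ∂_1: C_1 → C_0 is given by ∂[p,q] = [q] − [p]. For instance
  ∂GL = L − G.
The 8×10 boundary matrix has rank 7 and Smith normal form diag(1,1,1,1,1,1,1).

∂_2: C_2 → C_1 acts by ∂[p,q,r] = [q,r] − [p,r] + [p,q]. For instance
  ∂AJL = JL − AL + AJ.
This gives a 10×1 integer matrix of rank 1; reducing to Smith normal form yields diagonal entries (1).

From H_k ≅ ker(∂_k) / im(∂_{k+1}) we obtain:

  H_0: rank C_0 − rank ∂_1 = 8 − 7 = 1, and the invariant factors of ∂_1 are all 1, so H_0 = Z.
  H_1: rank ker ∂_1 − rank ∂_2 = (10 − 7) − 1 = 2, and the invariant factors of ∂_2 are all 1, so H_1 = Z^2.
  H_2: rank ker ∂_2 − rank ∂_3 = (1 − 1) − 0 = 0, and there is no ∂_3, so H_2 = 0.

H_0 ≅ Z,  H_1 ≅ Z^2,  H_2 = 0.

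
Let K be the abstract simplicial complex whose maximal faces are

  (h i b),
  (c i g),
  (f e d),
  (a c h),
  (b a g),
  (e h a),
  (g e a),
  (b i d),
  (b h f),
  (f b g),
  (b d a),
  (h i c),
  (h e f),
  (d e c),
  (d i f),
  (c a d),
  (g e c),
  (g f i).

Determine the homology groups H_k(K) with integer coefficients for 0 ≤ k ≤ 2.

Fix the vertex order a < b < c < d < e < f < g < h < i and write every simplex with vertices in increasing order. Then dim K = 2 and the simplices of K are:

  0-simplices (9): a, b, c, d, e, f, g, h, i
  1-simplices (27): ab, ac, ad, ae, ag, ah, bd, bf, bg, bh, bi, cd, ce, cg, ch, ci, de, df, di, ef, eg, eh, fg, fh, fi, gi, hi
  2-simplices (18): abd, abg, acd, ach, aeg, aeh, bdi, bfg, bfh, bhi, cde, ceg, cgi, chi, def, dfi, efh, fgi

so the chain groups are C_0 ≅ Z^9, C_1 ≅ Z^27, C_2 ≅ Z^18.

Boundary ∂_1: C_1 → C_0 is given by ∂[p,q] = [q] − [p].
As a 9×27 matrix over Z this has rank 8, with invariant factors (1,1,1,1,1,1,1,1).

Boundary ∂_2: C_2 → C_1 sends each 2-simplex [p,q,r] to [q,r] − [p,r] + [p,q]. For instance
  ∂bfh = fh − bh + bf,
  ∂ach = ch − ah + ac.
This gives a 27×18 integer matrix of rank 18; reducing to Smith normal form yields diagonal entries (1,1,1,1,1,1,1,1,1,1,1,1,1,1,1,1,1,2).

Now H_k = ker ∂_k / im ∂_{k+1}, so:

  H_0: rank C_0 − rank ∂_1 = 9 − 8 = 1, and the invariant factors of ∂_1 are all 1, so H_0 ≅ Z.
  H_1: rank ker ∂_1 − rank ∂_2 = (27 − 8) − 18 = 1, and ∂_2 has invariant factor 2 > 1, so H_1 ≅ Z ⊕ Z/2.
  H_2: rank ker ∂_2 − rank ∂_3 = (18 − 18) − 0 = 0, and there is no ∂_3, so H_2 ≅ 0.

(K is a triangulation of the Klein bottle.)

H_0 = Z,  H_1 = Z ⊕ Z/2,  H_2 = 0.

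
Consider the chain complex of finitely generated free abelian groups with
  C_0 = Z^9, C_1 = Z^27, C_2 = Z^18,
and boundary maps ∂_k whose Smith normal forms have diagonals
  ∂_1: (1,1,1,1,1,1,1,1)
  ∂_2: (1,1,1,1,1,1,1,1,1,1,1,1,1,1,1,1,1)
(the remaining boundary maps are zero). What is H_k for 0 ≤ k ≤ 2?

H_0: b_0 = 9 − 0 − 8 = 1; torsion from ∂_1 factors > 1: none. So H_0 = Z.
H_1: b_1 = 27 − 8 − 17 = 2; torsion from ∂_2 factors > 1: none. So H_1 = Z^2.
H_2: b_2 = 18 − 17 − 0 = 1; torsion from ∂_3 factors > 1: none. So H_2 = Z.

H_0 = Z,  H_1 = Z^2,  H_2 = Z.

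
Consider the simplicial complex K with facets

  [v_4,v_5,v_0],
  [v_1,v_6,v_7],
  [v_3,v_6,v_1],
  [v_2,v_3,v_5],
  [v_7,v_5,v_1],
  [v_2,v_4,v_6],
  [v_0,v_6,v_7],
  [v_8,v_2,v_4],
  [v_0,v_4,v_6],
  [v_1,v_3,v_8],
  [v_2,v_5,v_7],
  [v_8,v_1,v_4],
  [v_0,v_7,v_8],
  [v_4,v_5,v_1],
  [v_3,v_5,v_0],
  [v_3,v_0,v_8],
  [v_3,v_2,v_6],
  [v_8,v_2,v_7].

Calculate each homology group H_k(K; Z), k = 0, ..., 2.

H_0 ≅ Z,  H_1 ≅ Z^2,  H_2 ≅ Z.

We work with the vertex ordering v_0 < v_1 < v_2 < v_3 < v_4 < v_5 < v_6 < v_7 < v_8. The simplices of K, each written with vertices in increasing order, are:

  0-simplices (9): [v_0], [v_1], [v_2], [v_3], [v_4], [v_5], [v_6], [v_7], [v_8]
  1-simplices (27): (27 of them)
  2-simplices (18): (18 of them)

so the chain groups are C_0 ≅ Z^9, C_1 ≅ Z^27, C_2 ≅ Z^18.

∂_1: C_1 → C_0 maps an edge to its endpoints' difference, ∂[p,q] = q − p. For instance
  ∂[v_2,v_7] = [v_7] − [v_2].
As a 9×27 matrix over Z this has rank 8, with invariant factors (1,1,1,1,1,1,1,1).

The boundary map ∂_2: C_2 → C_1 sends each 2-simplex [p,q,r] to [q,r] − [p,r] + [p,q]. For instance
  ∂[v_0,v_3,v_5] = [v_3,v_5] − [v_0,v_5] + [v_0,v_3],
  ∂[v_1,v_4,v_8] = [v_4,v_8] − [v_1,v_8] + [v_1,v_4].
This gives a 27×18 integer matrix of rank 17; reducing to Smith normal form yields diagonal entries (1,1,1,1,1,1,1,1,1,1,1,1,1,1,1,1,1).

Now H_k = ker ∂_k / im ∂_{k+1}, so:

  H_0: rank C_0 − rank ∂_1 = 9 − 8 = 1, and the invariant factors of ∂_1 are all 1, so H_0 ≅ Z.
  H_1: rank ker ∂_1 − rank ∂_2 = (27 − 8) − 17 = 2, and the invariant factors of ∂_2 are all 1, so H_1 ≅ Z^2.
  H_2: rank ker ∂_2 − rank ∂_3 = (18 − 17) − 0 = 1, and there is no ∂_3, so H_2 ≅ Z.

As a check, the Euler characteristic is 9 − 27 + 18 = 0, which agrees with 1 − 2 + 1 = 0.
(K is a triangulation of the torus T^2.)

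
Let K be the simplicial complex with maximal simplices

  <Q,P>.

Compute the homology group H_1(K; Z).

H_1 = 0.

K has 2 vertices, 1 edge.
rank ∂_1 = 1, rank ∂_2 = 0 ⇒ b_1 = 1 − 1 − 0 = 0. So H_1 ≅ 0.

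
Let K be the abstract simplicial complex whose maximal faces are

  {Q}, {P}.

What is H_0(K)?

H_0 = Z^2.

Order the vertices as P < Q. Listing each simplex with vertices in this order, K has dimension 0 with simplices:

  0-simplices (2): P, Q

giving chain groups C_0 ≅ Z^2.

Reading off H_k = ker ∂_k / im ∂_{k+1}:

  H_0: rank C_0 − rank ∂_1 = 2 − 0 = 2, and there is no ∂_1, so H_0 ≅ Z^2.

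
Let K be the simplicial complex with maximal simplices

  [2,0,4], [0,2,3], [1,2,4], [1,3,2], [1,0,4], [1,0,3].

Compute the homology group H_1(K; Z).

H_1 ≅ 0.

We work with the vertex ordering 0 < 1 < 2 < 3 < 4. The simplices of K, each written with vertices in increasing order, are:

  0-simplices (5): [0], [1], [2], [3], [4]
  1-simplices (9): [0,1], [0,2], [0,3], [0,4], [1,2], [1,3], [1,4], [2,3], [2,4]
  2-simplices (6): [0,1,3], [0,1,4], [0,2,3], [0,2,4], [1,2,3], [1,2,4]

so the chain groups are C_0 ≅ Z^5, C_1 ≅ Z^9, C_2 ≅ Z^6.

∂_1: C_1 → C_0 is given by ∂[p,q] = [q] − [p].
This gives a 5×9 integer matrix of rank 4; reducing to Smith normal form yields diagonal entries (1,1,1,1).

The boundary map ∂_2: C_2 → C_1 acts by ∂[p,q,r] = [q,r] − [p,r] + [p,q]. For instance
  ∂[0,2,4] = [2,4] − [0,4] + [0,2],
  ∂[0,2,3] = [2,3] − [0,3] + [0,2].
As a 9×6 matrix over Z this has rank 5, with invariant factors (1,1,1,1,1).

From H_k ≅ ker(∂_k) / im(∂_{k+1}) we obtain:

  H_1: rank ker ∂_1 − rank ∂_2 = (9 − 4) − 5 = 0, and the invariant factors of ∂_2 are all 1, so H_1 ≅ 0.

(K is a triangulation of the 2-sphere S^2.)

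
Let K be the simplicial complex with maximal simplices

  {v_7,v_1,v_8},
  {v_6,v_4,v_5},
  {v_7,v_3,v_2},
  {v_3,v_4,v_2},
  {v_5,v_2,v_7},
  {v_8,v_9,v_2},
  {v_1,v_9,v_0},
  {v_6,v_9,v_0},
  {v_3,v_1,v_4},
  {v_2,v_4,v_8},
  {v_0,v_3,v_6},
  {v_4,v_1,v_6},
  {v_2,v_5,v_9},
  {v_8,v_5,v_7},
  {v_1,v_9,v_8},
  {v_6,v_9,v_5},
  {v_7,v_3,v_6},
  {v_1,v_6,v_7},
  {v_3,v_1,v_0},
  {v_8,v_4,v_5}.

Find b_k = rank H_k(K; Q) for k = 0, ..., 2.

b_0 = 1, b_1 = 1, b_2 = 0.

Fix the vertex order v_0 < v_1 < v_2 < v_3 < v_4 < v_5 < v_6 < v_7 < v_8 < v_9 and write every simplex with vertices in increasing order. Then dim K = 2 and the simplices of K are:

  0-simplices (10): [v_0], [v_1], [v_2], [v_3], [v_4], [v_5], [v_6], [v_7], [v_8], [v_9]
  1-simplices (30): (30 of them)
  2-simplices (20): (20 of them)

giving chain groups C_0 ≅ Z^10, C_1 ≅ Z^30, C_2 ≅ Z^20.

∂_1: C_1 → C_0 is given by ∂[p,q] = [q] − [p].
The 10×30 boundary matrix has rank 9 and Smith normal form diag(1,1,1,1,1,1,1,1,1).

∂_2: C_2 → C_1 maps a triangle to the signed sum of its edges. For instance
  ∂[v_1,v_7,v_8] = [v_7,v_8] − [v_1,v_8] + [v_1,v_7],
  ∂[v_2,v_3,v_4] = [v_3,v_4] − [v_2,v_4] + [v_2,v_3].
As a 30×20 matrix over Z this has rank 20, with invariant factors (1,1,1,1,1,1,1,1,1,1,1,1,1,1,1,1,1,1,1,2).

Now H_k = ker ∂_k / im ∂_{k+1}, so:

  H_0: rank C_0 − rank ∂_1 = 10 − 9 = 1, and the invariant factors of ∂_1 are all 1, so H_0 ≅ Z.
  H_1: rank ker ∂_1 − rank ∂_2 = (30 − 9) − 20 = 1, and ∂_2 has invariant factor 2 > 1, so H_1 ≅ Z ⊕ Z/2.
  H_2: rank ker ∂_2 − rank ∂_3 = (20 − 20) − 0 = 0, and there is no ∂_3, so H_2 ≅ 0.

(K is a triangulation of the Klein bottle.)

Hence the Betti numbers are b_0 = 1, b_1 = 1, b_2 = 0.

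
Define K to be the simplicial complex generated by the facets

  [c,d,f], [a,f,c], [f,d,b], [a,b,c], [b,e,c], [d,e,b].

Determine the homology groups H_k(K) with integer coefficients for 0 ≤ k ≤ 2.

H_0 = Z,  H_1 = Z,  H_2 = 0.

We work with the vertex ordering a < b < c < d < e < f. The simplices of K, each written with vertices in increasing order, are:

  0-simplices (6): a, b, c, d, e, f
  1-simplices (12): ab, ac, af, bc, bd, be, bf, cd, ce, cf, de, df
  2-simplices (6): abc, acf, bce, bde, bdf, cdf

so the chain groups are C_0 ≅ Z^6, C_1 ≅ Z^12, C_2 ≅ Z^6.

The boundary map ∂_1: C_1 → C_0 is given by ∂[p,q] = [q] − [p].
The resulting 6×12 matrix has rank 5, and its Smith normal form has invariant factors (1,1,1,1,1).

∂_2: C_2 → C_1 maps a triangle to the signed sum of its edges. For instance
  ∂abc = bc − ac + ab,
  ∂acf = cf − af + ac.
This gives a 12×6 integer matrix of rank 6; reducing to Smith normal form yields diagonal entries (1,1,1,1,1,1).

Computing H_k = (kernel of ∂_k) / (image of ∂_{k+1}):

  H_0: rank C_0 − rank ∂_1 = 6 − 5 = 1, and the invariant factors of ∂_1 are all 1, so H_0 = Z.
  H_1: rank ker ∂_1 − rank ∂_2 = (12 − 5) − 6 = 1, and the invariant factors of ∂_2 are all 1, so H_1 = Z.
  H_2: rank ker ∂_2 − rank ∂_3 = (6 − 6) − 0 = 0, and there is no ∂_3, so H_2 = 0.

(K is a triangulation of the cylinder S^1 x I.)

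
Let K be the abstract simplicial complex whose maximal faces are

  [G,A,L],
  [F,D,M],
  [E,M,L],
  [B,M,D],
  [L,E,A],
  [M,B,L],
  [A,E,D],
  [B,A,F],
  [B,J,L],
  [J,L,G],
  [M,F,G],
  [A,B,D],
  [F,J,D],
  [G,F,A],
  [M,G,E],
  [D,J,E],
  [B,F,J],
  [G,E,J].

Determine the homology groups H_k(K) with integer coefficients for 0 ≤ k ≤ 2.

H_0 = Z,  H_1 = Z ⊕ Z/2Z,  H_2 = 0.

We work with the vertex ordering A < B < D < E < F < G < J < L < M. The simplices of K, each written with vertices in increasing order, are:

  0-simplices (9): A, B, D, E, F, G, J, L, M
  1-simplices (27): AB, AD, AE, AF, AG, AL, BD, BF, BJ, BL, BM, DE, DF, DJ, DM, EG, EJ, EL, EM, FG, FJ, FM, GJ, GL, GM, JL, LM
  2-simplices (18): ABD, ABF, ADE, AEL, AFG, AGL, BDM, BFJ, BJL, BLM, DEJ, DFJ, DFM, EGJ, EGM, ELM, FGM, GJL

Hence C_0 ≅ Z^9, C_1 ≅ Z^27, C_2 ≅ Z^18.

Boundary ∂_1: C_1 → C_0 sends each edge [p,q] (with p < q) to q − p. For instance
  ∂DF = F − D.
The resulting 9×27 matrix has rank 8, and its Smith normal form has invariant factors (1,1,1,1,1,1,1,1).

The boundary map ∂_2: C_2 → C_1 acts by ∂[p,q,r] = [q,r] − [p,r] + [p,q]. For instance
  ∂BJL = JL − BL + BJ,
  ∂ADE = DE − AE + AD.
The 27×18 boundary matrix has rank 18 and Smith normal form diag(1,1,1,1,1,1,1,1,1,1,1,1,1,1,1,1,1,2).

From H_k ≅ ker(∂_k) / im(∂_{k+1}) we obtain:

  H_0: rank C_0 − rank ∂_1 = 9 − 8 = 1, and the invariant factors of ∂_1 are all 1, so H_0 = Z.
  H_1: rank ker ∂_1 − rank ∂_2 = (27 − 8) − 18 = 1, and ∂_2 has invariant factor 2 > 1, so H_1 = Z ⊕ Z/2Z.
  H_2: rank ker ∂_2 − rank ∂_3 = (18 − 18) − 0 = 0, and there is no ∂_3, so H_2 = 0.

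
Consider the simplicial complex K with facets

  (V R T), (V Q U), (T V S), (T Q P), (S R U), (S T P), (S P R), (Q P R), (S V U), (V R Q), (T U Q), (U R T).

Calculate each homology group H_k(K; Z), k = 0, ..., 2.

H_0 ≅ Z,  H_1 ≅ Z/2Z,  H_2 = 0.

Take the total order P < Q < R < S < T < U < V on the vertex set. Then K (dimension 2) consists of the simplices:

  0-simplices (7): P, Q, R, S, T, U, V
  1-simplices (18): PQ, PR, PS, PT, QR, QT, QU, QV, RS, RT, RU, RV, ST, SU, SV, TU, TV, UV
  2-simplices (12): PQR, PQT, PRS, PST, QRV, QTU, QUV, RSU, RTU, RTV, STV, SUV

so the chain groups are C_0 ≅ Z^7, C_1 ≅ Z^18, C_2 ≅ Z^12.

The boundary map ∂_1: C_1 → C_0 is given by ∂[p,q] = [q] − [p]. For instance
  ∂QT = T − Q.
As a 7×18 matrix over Z this has rank 6, with invariant factors (1,1,1,1,1,1).

Boundary ∂_2: C_2 → C_1 sends each 2-simplex [p,q,r] to [q,r] − [p,r] + [p,q]. For instance
  ∂RSU = SU − RU + RS,
  ∂QUV = UV − QV + QU.
The resulting 18×12 matrix has rank 12, and its Smith normal form has invariant factors (1,1,1,1,1,1,1,1,1,1,1,2).

Now H_k = ker ∂_k / im ∂_{k+1}, so:

  H_0: rank C_0 − rank ∂_1 = 7 − 6 = 1, and the invariant factors of ∂_1 are all 1, so H_0 ≅ Z.
  H_1: rank ker ∂_1 − rank ∂_2 = (18 − 6) − 12 = 0, and ∂_2 has invariant factor 2 > 1, so H_1 ≅ Z/2Z.
  H_2: rank ker ∂_2 − rank ∂_3 = (12 − 12) − 0 = 0, and there is no ∂_3, so H_2 ≅ 0.

As a check, the Euler characteristic is 7 − 18 + 12 = 1, which agrees with 1 − 0 + 0 = 1.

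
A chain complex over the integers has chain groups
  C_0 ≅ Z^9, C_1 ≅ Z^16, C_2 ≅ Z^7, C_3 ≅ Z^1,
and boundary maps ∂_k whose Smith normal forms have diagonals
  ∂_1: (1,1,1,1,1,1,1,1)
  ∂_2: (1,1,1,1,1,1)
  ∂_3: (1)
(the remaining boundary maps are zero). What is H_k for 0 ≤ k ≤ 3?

H_0: b_0 = 9 − 0 − 8 = 1; torsion from ∂_1 factors > 1: none. So H_0 = Z.
H_1: b_1 = 16 − 8 − 6 = 2; torsion from ∂_2 factors > 1: none. So H_1 = Z^2.
H_2: b_2 = 7 − 6 − 1 = 0; torsion from ∂_3 factors > 1: none. So H_2 = 0.
H_3: b_3 = 1 − 1 − 0 = 0; torsion from ∂_4 factors > 1: none. So H_3 = 0.

H_0 = Z,  H_1 = Z^2,  H_2 = 0,  H_3 = 0.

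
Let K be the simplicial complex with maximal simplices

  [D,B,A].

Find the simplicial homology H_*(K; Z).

Order the vertices as A < B < D. Listing each simplex with vertices in this order, K has dimension 2 with simplices:

  0-simplices (3): A, B, D
  1-simplices (3): AB, AD, BD
  2-simplices (1): ABD

so the chain groups are C_0 ≅ Z^3, C_1 ≅ Z^3, C_2 ≅ Z^1.

The boundary map ∂_1: C_1 → C_0 is given by ∂[p,q] = [q] − [p]. For instance
  ∂BD = D − B.
The resulting 3×3 matrix has rank 2, and its Smith normal form has invariant factors (1,1).

Boundary ∂_2: C_2 → C_1 acts by ∂[p,q,r] = [q,r] − [p,r] + [p,q]. For instance
  ∂ABD = BD − AD + AB.
The 3×1 boundary matrix has rank 1 and Smith normal form diag(1).

Reading off H_k = ker ∂_k / im ∂_{k+1}:

  H_0: rank C_0 − rank ∂_1 = 3 − 2 = 1, and the invariant factors of ∂_1 are all 1, so H_0 = Z.
  H_1: rank ker ∂_1 − rank ∂_2 = (3 − 2) − 1 = 0, and the invariant factors of ∂_2 are all 1, so H_1 = 0.
  H_2: rank ker ∂_2 − rank ∂_3 = (1 − 1) − 0 = 0, and there is no ∂_3, so H_2 = 0.

(K is a triangulation of the 2-simplex.)

H_0 ≅ Z,  H_1 = 0,  H_2 = 0.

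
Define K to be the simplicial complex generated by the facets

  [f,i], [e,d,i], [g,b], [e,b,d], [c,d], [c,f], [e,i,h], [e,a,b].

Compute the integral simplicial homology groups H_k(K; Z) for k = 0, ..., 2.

Order the vertices as a < b < c < d < e < f < g < h < i. Listing each simplex with vertices in this order, K has dimension 2 with simplices:

  0-simplices (9): a, b, c, d, e, f, g, h, i
  1-simplices (13): ab, ae, bd, be, bg, cd, cf, de, di, eh, ei, fi, hi
  2-simplices (4): abe, bde, dei, ehi

Hence C_0 ≅ Z^9, C_1 ≅ Z^13, C_2 ≅ Z^4.

∂_1: C_1 → C_0 is given by ∂[p,q] = [q] − [p].
The resulting 9×13 matrix has rank 8, and its Smith normal form has invariant factors (1,1,1,1,1,1,1,1).

∂_2: C_2 → C_1 acts by ∂[p,q,r] = [q,r] − [p,r] + [p,q]. For instance
  ∂abe = be − ae + ab,
  ∂dei = ei − di + de.
This gives a 13×4 integer matrix of rank 4; reducing to Smith normal form yields diagonal entries (1,1,1,1).

Reading off H_k = ker ∂_k / im ∂_{k+1}:

  H_0: rank C_0 − rank ∂_1 = 9 − 8 = 1, and the invariant factors of ∂_1 are all 1, so H_0 = Z.
  H_1: rank ker ∂_1 − rank ∂_2 = (13 − 8) − 4 = 1, and the invariant factors of ∂_2 are all 1, so H_1 = Z.
  H_2: rank ker ∂_2 − rank ∂_3 = (4 − 4) − 0 = 0, and there is no ∂_3, so H_2 = 0.

H_0 ≅ Z,  H_1 ≅ Z,  H_2 = 0.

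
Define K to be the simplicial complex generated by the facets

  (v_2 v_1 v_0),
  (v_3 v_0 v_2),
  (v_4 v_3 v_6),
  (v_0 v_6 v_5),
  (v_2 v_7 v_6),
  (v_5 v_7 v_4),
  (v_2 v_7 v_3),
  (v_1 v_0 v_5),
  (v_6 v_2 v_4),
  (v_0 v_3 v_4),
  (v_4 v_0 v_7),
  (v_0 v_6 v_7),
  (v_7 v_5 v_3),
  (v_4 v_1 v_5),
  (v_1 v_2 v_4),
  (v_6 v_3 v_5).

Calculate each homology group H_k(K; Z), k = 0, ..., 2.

H_0 = Z,  H_1 = Z^2,  H_2 = Z.

Fix the vertex order v_0 < v_1 < v_2 < v_3 < v_4 < v_5 < v_6 < v_7 and write every simplex with vertices in increasing order. Then dim K = 2 and the simplices of K are:

  0-simplices (8): [v_0], [v_1], [v_2], [v_3], [v_4], [v_5], [v_6], [v_7]
  1-simplices (24): (24 of them)
  2-simplices (16): (16 of them)

giving chain groups C_0 ≅ Z^8, C_1 ≅ Z^24, C_2 ≅ Z^16.

∂_1: C_1 → C_0 maps an edge to its endpoints' difference, ∂[p,q] = q − p.
The 8×24 boundary matrix has rank 7 and Smith normal form diag(1,1,1,1,1,1,1).

Boundary ∂_2: C_2 → C_1 maps a triangle to the signed sum of its edges. For instance
  ∂[v_0,v_6,v_7] = [v_6,v_7] − [v_0,v_7] + [v_0,v_6],
  ∂[v_2,v_4,v_6] = [v_4,v_6] − [v_2,v_6] + [v_2,v_4].
As a 24×16 matrix over Z this has rank 15, with invariant factors (1,1,1,1,1,1,1,1,1,1,1,1,1,1,1).

Computing H_k = (kernel of ∂_k) / (image of ∂_{k+1}):

  H_0: rank C_0 − rank ∂_1 = 8 − 7 = 1, and the invariant factors of ∂_1 are all 1, so H_0 ≅ Z.
  H_1: rank ker ∂_1 − rank ∂_2 = (24 − 7) − 15 = 2, and the invariant factors of ∂_2 are all 1, so H_1 ≅ Z^2.
  H_2: rank ker ∂_2 − rank ∂_3 = (16 − 15) − 0 = 1, and there is no ∂_3, so H_2 ≅ Z.

(K is a triangulation of the torus T^2.)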